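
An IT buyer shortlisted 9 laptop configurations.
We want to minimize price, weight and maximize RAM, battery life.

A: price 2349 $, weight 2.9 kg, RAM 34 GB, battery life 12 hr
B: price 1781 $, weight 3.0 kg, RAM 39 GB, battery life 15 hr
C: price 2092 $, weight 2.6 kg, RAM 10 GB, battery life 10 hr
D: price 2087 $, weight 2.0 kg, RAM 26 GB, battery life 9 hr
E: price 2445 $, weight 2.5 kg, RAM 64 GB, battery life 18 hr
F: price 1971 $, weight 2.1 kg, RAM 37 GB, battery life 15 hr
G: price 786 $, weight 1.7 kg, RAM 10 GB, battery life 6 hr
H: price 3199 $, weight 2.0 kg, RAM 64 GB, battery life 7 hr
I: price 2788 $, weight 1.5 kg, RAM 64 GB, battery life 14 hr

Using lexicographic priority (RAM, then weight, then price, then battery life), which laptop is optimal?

First maximize RAM: best is 64, kept {E, H, I}.
Then minimize weight: best is 1.5, kept {I}.

I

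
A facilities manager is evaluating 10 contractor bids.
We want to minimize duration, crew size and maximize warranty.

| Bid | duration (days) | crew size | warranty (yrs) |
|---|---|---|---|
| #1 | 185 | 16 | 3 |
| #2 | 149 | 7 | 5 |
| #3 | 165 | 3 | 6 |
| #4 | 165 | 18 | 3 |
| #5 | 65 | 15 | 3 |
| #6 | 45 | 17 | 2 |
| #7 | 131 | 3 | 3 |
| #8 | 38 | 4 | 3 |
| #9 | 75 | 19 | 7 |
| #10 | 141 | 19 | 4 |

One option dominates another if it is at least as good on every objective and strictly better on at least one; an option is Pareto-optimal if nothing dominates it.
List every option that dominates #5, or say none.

#8

#8: duration 38≤65, crew size 4≤15, warranty 3≥3 — dominates #5.
Others (#1, #2, #3, #4, #6, #7, #9, #10) are each worse than #5 on at least one objective.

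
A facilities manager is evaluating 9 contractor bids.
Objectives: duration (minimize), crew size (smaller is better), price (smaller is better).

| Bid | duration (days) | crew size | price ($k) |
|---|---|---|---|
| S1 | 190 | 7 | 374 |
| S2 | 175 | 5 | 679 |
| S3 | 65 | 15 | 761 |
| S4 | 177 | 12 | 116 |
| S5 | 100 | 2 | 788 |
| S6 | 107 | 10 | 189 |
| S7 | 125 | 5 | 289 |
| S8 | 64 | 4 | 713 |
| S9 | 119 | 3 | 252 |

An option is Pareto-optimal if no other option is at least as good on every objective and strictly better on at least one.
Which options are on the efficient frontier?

S1: dominated by S7 (duration 125≤190, crew size 5≤7, price 289≤374).
S2: dominated by S7 (duration 125≤175, crew size 5≤5, price 289≤679).
S3: dominated by S8 (duration 64≤65, crew size 4≤15, price 713≤761).
S4: not dominated (best price).
S5: not dominated (best crew size).
S6: not dominated.
S7: dominated by S9 (duration 119≤125, crew size 3≤5, price 252≤289).
S8: not dominated (best duration).
S9: not dominated.

S4, S5, S6, S8, S9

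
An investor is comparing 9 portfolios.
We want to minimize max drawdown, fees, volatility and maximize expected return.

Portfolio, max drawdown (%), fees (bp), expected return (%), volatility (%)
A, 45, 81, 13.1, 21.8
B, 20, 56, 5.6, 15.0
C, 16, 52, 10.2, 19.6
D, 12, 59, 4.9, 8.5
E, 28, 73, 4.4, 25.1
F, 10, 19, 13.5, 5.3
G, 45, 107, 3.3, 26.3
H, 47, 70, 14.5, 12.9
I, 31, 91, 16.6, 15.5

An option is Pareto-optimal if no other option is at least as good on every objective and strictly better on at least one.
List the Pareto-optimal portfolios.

F, H, I

A: dominated by F (max drawdown 10≤45, fees 19≤81, expected return 13.5≥13.1, volatility 5.3≤21.8).
B: dominated by F (max drawdown 10≤20, fees 19≤56, expected return 13.5≥5.6, volatility 5.3≤15.0).
C: dominated by F (max drawdown 10≤16, fees 19≤52, expected return 13.5≥10.2, volatility 5.3≤19.6).
D: dominated by F (max drawdown 10≤12, fees 19≤59, expected return 13.5≥4.9, volatility 5.3≤8.5).
E: dominated by B (max drawdown 20≤28, fees 56≤73, expected return 5.6≥4.4, volatility 15.0≤25.1).
F: not dominated (best max drawdown).
G: dominated by A (max drawdown 45≤45, fees 81≤107, expected return 13.1≥3.3, volatility 21.8≤26.3).
H: not dominated.
I: not dominated (best expected return).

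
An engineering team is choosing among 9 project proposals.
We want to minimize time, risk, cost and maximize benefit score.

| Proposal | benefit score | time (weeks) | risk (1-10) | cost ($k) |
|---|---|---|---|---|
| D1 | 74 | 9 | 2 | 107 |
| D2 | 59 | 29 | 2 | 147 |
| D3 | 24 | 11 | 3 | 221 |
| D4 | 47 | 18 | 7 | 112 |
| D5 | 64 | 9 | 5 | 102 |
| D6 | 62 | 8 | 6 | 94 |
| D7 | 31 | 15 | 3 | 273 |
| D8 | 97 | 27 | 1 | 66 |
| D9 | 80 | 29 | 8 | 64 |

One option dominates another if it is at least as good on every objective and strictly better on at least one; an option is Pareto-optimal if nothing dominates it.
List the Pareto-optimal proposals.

D1: not dominated.
D2: dominated by D1 (benefit score 74≥59, time 9≤29, risk 2≤2, cost 107≤147).
D3: dominated by D1 (benefit score 74≥24, time 9≤11, risk 2≤3, cost 107≤221).
D4: dominated by D1 (benefit score 74≥47, time 9≤18, risk 2≤7, cost 107≤112).
D5: not dominated.
D6: not dominated (best time).
D7: dominated by D1 (benefit score 74≥31, time 9≤15, risk 2≤3, cost 107≤273).
D8: not dominated (best benefit score).
D9: not dominated (best cost).

D1, D5, D6, D8, D9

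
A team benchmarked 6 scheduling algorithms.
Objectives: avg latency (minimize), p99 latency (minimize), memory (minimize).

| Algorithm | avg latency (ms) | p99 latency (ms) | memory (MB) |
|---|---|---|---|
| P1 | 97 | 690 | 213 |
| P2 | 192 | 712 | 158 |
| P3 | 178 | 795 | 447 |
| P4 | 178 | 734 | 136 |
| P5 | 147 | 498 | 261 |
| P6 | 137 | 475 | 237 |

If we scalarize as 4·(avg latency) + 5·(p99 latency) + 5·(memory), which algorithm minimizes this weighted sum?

P1: 4·97 + 5·690 + 5·213 = 4903
P2: 4·192 + 5·712 + 5·158 = 5118
P3: 4·178 + 5·795 + 5·447 = 6922
P4: 4·178 + 5·734 + 5·136 = 5062
P5: 4·147 + 5·498 + 5·261 = 4383
P6: 4·137 + 5·475 + 5·237 = 4108
Lowest: P6 at 4108.

P6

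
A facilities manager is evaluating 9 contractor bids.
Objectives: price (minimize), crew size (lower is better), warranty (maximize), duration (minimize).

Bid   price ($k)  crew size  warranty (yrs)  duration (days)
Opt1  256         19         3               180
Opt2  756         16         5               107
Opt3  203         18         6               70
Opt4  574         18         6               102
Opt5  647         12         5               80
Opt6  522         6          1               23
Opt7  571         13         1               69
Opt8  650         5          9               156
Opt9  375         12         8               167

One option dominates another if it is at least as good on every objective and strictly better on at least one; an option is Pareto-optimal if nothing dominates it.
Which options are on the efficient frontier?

Opt1: dominated by Opt3 (price 203≤256, crew size 18≤19, warranty 6≥3, duration 70≤180).
Opt2: dominated by Opt5 (price 647≤756, crew size 12≤16, warranty 5≥5, duration 80≤107).
Opt3: not dominated (best price).
Opt4: dominated by Opt3 (price 203≤574, crew size 18≤18, warranty 6≥6, duration 70≤102).
Opt5: not dominated.
Opt6: not dominated (best duration).
Opt7: dominated by Opt6 (price 522≤571, crew size 6≤13, warranty 1≥1, duration 23≤69).
Opt8: not dominated (best crew size).
Opt9: not dominated.

Opt3, Opt5, Opt6, Opt8, Opt9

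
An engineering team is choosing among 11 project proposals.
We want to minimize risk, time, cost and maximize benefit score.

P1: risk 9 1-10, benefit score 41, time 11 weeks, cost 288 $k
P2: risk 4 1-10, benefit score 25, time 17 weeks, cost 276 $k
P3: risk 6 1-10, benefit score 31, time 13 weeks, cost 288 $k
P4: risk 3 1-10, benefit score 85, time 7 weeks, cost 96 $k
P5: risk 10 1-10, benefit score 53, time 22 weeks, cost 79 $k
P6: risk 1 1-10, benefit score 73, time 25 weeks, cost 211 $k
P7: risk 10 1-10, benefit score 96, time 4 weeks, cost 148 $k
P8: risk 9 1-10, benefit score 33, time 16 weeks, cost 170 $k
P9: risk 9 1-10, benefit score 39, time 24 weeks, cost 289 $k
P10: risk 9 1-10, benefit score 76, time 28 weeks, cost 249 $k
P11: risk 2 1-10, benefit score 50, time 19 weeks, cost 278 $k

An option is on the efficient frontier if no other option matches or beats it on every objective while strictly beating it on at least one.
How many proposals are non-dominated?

P1: dominated by P4 (risk 3≤9, benefit score 85≥41, time 7≤11, cost 96≤288).
P2: dominated by P4 (risk 3≤4, benefit score 85≥25, time 7≤17, cost 96≤276).
P3: dominated by P4 (risk 3≤6, benefit score 85≥31, time 7≤13, cost 96≤288).
P4: not dominated.
P5: not dominated (best cost).
P6: not dominated (best risk).
P7: not dominated (best benefit score).
P8: dominated by P4 (risk 3≤9, benefit score 85≥33, time 7≤16, cost 96≤170).
P9: dominated by P1 (risk 9≤9, benefit score 41≥39, time 11≤24, cost 288≤289).
P10: dominated by P4 (risk 3≤9, benefit score 85≥76, time 7≤28, cost 96≤249).
P11: not dominated.
Pareto-optimal: P4, P5, P6, P7, P11 → 5.

5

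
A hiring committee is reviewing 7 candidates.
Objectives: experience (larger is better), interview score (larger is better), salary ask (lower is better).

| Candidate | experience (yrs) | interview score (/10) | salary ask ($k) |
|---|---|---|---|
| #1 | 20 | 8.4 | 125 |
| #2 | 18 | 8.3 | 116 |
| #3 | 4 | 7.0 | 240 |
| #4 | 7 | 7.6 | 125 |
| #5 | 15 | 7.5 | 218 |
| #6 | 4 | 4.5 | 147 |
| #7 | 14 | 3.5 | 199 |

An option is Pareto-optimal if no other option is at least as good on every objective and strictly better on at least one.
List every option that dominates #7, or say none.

#1, #2

#1: experience 20≥14, interview score 8.4≥3.5, salary ask 125≤199 — dominates #7.
#2: experience 18≥14, interview score 8.3≥3.5, salary ask 116≤199 — dominates #7.
Others (#3, #4, #5, #6) are each worse than #7 on at least one objective.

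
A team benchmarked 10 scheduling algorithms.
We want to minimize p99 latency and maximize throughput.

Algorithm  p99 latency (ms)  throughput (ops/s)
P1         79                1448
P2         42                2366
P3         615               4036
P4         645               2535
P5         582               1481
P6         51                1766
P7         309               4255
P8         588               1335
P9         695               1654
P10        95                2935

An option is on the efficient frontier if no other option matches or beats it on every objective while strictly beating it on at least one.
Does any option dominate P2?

P1: worse on p99 latency (79 vs 42).
P3: worse on p99 latency (615 vs 42).
P4: worse on p99 latency (645 vs 42).
P5: worse on p99 latency (582 vs 42).
P6: worse on p99 latency (51 vs 42).
P7: worse on p99 latency (309 vs 42).
P8: worse on p99 latency (588 vs 42).
P9: worse on p99 latency (695 vs 42).
P10: worse on p99 latency (95 vs 42).
No option is at least as good as P2 on every objective and strictly better on one.

No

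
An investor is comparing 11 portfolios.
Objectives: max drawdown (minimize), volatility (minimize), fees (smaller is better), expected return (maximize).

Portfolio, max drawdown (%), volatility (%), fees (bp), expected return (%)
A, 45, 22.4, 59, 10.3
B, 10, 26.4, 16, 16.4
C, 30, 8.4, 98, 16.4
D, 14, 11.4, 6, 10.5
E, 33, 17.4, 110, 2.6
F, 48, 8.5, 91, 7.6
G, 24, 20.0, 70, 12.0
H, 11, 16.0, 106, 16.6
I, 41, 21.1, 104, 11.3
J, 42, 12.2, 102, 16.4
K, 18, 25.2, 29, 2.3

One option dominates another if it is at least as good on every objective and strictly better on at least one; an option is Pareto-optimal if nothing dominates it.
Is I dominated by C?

C vs I: max drawdown 30≤41, volatility 8.4≤21.1, fees 98≤104, expected return 16.4≥11.3 — C is at least as good on every objective with at least one strict improvement.

Yes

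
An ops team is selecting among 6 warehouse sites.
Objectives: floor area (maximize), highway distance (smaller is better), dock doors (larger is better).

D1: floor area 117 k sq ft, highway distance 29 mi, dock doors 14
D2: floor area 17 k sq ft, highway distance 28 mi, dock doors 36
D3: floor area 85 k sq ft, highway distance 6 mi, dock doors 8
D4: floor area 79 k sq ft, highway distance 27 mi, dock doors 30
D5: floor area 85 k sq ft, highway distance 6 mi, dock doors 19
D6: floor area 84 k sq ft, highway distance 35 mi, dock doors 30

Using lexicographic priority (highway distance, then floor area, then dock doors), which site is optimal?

First minimize highway distance: best is 6, kept {D3, D5}.
Then maximize floor area: best is 85, kept {D3, D5}.
Then maximize dock doors: best is 19, kept {D5}.

D5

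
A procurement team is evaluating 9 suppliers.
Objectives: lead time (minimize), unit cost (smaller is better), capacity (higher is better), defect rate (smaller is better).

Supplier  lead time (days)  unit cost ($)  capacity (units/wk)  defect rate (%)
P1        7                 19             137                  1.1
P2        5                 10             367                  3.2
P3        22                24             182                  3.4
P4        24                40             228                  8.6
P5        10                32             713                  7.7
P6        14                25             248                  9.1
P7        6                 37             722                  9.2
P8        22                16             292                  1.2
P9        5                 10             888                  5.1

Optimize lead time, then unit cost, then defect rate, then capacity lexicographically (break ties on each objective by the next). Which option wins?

First minimize lead time: best is 5, kept {P2, P9}.
Then minimize unit cost: best is 10, kept {P2, P9}.
Then minimize defect rate: best is 3.2, kept {P2}.

P2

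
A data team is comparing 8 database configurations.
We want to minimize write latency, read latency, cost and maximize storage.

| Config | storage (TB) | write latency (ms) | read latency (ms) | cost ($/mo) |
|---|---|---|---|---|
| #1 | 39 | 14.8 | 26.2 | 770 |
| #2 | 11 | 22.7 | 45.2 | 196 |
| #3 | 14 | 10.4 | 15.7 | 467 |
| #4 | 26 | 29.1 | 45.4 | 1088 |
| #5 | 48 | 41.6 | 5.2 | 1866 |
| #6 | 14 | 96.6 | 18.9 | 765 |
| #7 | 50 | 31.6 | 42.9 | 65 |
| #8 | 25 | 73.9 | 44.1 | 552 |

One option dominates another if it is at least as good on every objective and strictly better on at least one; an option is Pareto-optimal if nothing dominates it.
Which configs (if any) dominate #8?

#7: storage 50≥25, write latency 31.6≤73.9, read latency 42.9≤44.1, cost 65≤552 — dominates #8.
Others (#1, #2, #3, #4, #5, #6) are each worse than #8 on at least one objective.

#7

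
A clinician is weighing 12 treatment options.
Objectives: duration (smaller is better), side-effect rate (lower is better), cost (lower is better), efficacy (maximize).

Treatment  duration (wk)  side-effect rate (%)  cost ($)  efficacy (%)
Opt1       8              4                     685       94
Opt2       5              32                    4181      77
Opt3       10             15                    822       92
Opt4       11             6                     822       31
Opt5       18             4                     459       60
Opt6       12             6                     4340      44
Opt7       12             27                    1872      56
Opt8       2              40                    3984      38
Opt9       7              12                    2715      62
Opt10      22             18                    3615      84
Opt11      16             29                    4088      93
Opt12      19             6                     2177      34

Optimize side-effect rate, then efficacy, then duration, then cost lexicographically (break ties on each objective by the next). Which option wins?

Opt1

First minimize side-effect rate: best is 4, kept {Opt1, Opt5}.
Then maximize efficacy: best is 94, kept {Opt1}.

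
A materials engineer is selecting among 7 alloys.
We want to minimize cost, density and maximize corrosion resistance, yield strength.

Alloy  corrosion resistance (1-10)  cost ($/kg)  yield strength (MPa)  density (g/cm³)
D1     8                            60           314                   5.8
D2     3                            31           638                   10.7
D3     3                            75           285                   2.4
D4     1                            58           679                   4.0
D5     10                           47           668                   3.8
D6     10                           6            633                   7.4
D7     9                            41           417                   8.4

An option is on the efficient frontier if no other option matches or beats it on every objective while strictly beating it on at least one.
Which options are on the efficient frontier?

D2, D3, D4, D5, D6

D1: dominated by D5 (corrosion resistance 10≥8, cost 47≤60, yield strength 668≥314, density 3.8≤5.8).
D2: not dominated.
D3: not dominated (best density).
D4: not dominated (best yield strength).
D5: not dominated.
D6: not dominated (best cost).
D7: dominated by D6 (corrosion resistance 10≥9, cost 6≤41, yield strength 633≥417, density 7.4≤8.4).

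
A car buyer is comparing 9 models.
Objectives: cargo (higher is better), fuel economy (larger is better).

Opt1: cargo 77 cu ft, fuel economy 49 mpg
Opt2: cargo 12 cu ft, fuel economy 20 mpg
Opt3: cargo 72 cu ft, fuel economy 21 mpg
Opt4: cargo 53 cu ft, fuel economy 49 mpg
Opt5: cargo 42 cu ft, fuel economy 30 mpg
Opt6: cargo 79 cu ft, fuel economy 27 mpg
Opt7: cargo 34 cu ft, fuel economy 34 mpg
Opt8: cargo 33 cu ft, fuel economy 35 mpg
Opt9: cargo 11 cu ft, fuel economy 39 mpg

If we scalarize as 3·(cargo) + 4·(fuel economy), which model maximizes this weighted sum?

Opt1

Opt1: 3·77 + 4·49 = 427
Opt2: 3·12 + 4·20 = 116
Opt3: 3·72 + 4·21 = 300
Opt4: 3·53 + 4·49 = 355
Opt5: 3·42 + 4·30 = 246
Opt6: 3·79 + 4·27 = 345
Opt7: 3·34 + 4·34 = 238
Opt8: 3·33 + 4·35 = 239
Opt9: 3·11 + 4·39 = 189
Highest: Opt1 at 427.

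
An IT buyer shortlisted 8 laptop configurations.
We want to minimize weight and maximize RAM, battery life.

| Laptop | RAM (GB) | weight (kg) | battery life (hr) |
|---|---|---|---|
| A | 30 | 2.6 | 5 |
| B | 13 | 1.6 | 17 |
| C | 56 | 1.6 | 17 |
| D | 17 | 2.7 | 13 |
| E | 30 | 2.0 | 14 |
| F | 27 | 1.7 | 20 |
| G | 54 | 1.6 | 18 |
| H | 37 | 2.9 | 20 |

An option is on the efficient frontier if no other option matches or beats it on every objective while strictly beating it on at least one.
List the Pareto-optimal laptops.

C, F, G, H

A: dominated by C (RAM 56≥30, weight 1.6≤2.6, battery life 17≥5).
B: dominated by C (RAM 56≥13, weight 1.6≤1.6, battery life 17≥17).
C: not dominated (best RAM).
D: dominated by C (RAM 56≥17, weight 1.6≤2.7, battery life 17≥13).
E: dominated by C (RAM 56≥30, weight 1.6≤2.0, battery life 17≥14).
F: not dominated.
G: not dominated.
H: not dominated.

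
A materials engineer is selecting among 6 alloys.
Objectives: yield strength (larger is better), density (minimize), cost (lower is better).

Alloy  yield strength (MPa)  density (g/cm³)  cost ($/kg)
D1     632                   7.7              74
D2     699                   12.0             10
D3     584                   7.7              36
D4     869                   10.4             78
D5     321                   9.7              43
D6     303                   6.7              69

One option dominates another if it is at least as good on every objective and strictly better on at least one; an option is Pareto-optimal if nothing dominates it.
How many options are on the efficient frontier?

5

D1: not dominated.
D2: not dominated (best cost).
D3: not dominated.
D4: not dominated (best yield strength).
D5: dominated by D3 (yield strength 584≥321, density 7.7≤9.7, cost 36≤43).
D6: not dominated (best density).
Pareto-optimal: D1, D2, D3, D4, D6 → 5.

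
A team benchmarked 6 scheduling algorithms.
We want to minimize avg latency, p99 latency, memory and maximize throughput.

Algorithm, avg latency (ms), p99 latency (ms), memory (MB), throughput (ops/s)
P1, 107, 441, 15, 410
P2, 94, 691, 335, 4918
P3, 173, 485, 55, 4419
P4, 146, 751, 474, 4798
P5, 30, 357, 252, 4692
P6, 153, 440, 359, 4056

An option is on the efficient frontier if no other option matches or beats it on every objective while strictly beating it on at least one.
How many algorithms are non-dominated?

4

P1: not dominated (best memory).
P2: not dominated (best throughput).
P3: not dominated.
P4: dominated by P2 (avg latency 94≤146, p99 latency 691≤751, memory 335≤474, throughput 4918≥4798).
P5: not dominated (best avg latency).
P6: dominated by P5 (avg latency 30≤153, p99 latency 357≤440, memory 252≤359, throughput 4692≥4056).
Pareto-optimal: P1, P2, P3, P5 → 4.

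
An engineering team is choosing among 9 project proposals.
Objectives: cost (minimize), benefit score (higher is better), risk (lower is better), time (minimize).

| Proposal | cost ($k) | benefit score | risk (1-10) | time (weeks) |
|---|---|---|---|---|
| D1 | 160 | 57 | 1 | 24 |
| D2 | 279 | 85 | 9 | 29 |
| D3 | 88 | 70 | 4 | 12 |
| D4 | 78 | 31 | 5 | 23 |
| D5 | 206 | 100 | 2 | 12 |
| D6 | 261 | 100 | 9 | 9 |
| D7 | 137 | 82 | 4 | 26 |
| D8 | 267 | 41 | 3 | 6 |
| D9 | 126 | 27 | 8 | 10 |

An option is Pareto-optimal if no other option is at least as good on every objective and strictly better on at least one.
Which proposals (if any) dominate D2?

D5: cost 206≤279, benefit score 100≥85, risk 2≤9, time 12≤29 — dominates D2.
D6: cost 261≤279, benefit score 100≥85, risk 9≤9, time 9≤29 — dominates D2.
Others (D1, D3, D4, D7, D8, D9) are each worse than D2 on at least one objective.

D5, D6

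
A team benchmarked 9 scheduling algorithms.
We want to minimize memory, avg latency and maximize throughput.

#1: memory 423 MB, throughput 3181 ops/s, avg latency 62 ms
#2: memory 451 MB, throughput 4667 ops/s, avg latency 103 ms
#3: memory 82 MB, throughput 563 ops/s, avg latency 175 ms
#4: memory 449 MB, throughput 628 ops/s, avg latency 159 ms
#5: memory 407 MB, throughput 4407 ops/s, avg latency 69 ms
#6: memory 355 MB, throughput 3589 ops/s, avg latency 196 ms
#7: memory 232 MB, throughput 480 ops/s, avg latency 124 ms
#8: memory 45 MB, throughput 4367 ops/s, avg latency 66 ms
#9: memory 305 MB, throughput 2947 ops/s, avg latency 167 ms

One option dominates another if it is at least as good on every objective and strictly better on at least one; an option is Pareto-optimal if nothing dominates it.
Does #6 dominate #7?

No

#6 vs #7: #6 is worse on memory (355 vs 232), so it does not dominate #7.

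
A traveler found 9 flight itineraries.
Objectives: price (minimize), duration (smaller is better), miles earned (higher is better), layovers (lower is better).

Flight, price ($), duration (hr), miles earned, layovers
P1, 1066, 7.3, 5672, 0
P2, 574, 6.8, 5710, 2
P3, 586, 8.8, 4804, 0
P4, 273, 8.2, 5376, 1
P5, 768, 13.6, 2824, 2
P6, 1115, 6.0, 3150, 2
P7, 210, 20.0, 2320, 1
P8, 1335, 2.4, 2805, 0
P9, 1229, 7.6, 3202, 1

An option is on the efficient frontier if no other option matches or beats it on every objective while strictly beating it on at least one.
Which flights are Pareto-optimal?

P1: not dominated.
P2: not dominated (best miles earned).
P3: not dominated.
P4: not dominated.
P5: dominated by P2 (price 574≤768, duration 6.8≤13.6, miles earned 5710≥2824, layovers 2≤2).
P6: not dominated.
P7: not dominated (best price).
P8: not dominated (best duration).
P9: dominated by P1 (price 1066≤1229, duration 7.3≤7.6, miles earned 5672≥3202, layovers 0≤1).

P1, P2, P3, P4, P6, P7, P8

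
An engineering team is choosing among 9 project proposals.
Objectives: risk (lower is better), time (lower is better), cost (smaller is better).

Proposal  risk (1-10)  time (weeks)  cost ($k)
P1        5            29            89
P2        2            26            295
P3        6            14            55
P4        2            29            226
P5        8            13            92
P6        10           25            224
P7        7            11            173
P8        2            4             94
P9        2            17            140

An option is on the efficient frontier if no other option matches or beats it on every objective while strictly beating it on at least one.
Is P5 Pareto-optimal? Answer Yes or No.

P1: worse on time (29 vs 13).
P2: worse on time (26 vs 13).
P3: worse on time (14 vs 13).
P4: worse on time (29 vs 13).
P6: worse on risk (10 vs 8).
P7: worse on cost (173 vs 92).
P8: worse on cost (94 vs 92).
P9: worse on time (17 vs 13).
No option is at least as good as P5 on every objective and strictly better on one.

Yes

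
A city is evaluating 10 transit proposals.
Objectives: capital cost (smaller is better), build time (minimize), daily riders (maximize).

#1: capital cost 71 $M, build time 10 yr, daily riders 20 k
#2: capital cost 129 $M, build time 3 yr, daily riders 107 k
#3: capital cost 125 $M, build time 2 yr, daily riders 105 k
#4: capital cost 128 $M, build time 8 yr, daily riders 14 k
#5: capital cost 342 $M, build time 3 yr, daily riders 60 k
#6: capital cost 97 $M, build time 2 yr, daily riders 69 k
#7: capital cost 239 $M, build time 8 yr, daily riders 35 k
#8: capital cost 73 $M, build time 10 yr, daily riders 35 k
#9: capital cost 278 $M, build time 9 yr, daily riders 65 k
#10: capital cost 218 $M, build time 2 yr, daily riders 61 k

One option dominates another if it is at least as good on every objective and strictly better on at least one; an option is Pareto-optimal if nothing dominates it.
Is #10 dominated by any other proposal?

Yes

#3 vs #10: capital cost 125≤218, build time 2≤2, daily riders 105≥61 — #3 is at least as good on every objective and strictly better on at least one, so #3 dominates #10.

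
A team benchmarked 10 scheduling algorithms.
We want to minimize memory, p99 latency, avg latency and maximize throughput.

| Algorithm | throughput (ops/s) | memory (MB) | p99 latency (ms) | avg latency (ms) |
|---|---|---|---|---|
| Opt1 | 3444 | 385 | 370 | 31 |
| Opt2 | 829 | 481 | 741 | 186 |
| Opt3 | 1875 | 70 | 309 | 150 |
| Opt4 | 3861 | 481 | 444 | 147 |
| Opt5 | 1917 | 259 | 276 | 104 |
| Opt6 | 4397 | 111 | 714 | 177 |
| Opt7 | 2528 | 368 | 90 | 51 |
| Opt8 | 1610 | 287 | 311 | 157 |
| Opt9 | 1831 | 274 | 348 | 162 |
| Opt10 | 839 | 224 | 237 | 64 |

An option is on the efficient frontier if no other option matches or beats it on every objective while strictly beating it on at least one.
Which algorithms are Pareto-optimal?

Opt1: not dominated (best avg latency).
Opt2: dominated by Opt1 (throughput 3444≥829, memory 385≤481, p99 latency 370≤741, avg latency 31≤186).
Opt3: not dominated (best memory).
Opt4: not dominated.
Opt5: not dominated.
Opt6: not dominated (best throughput).
Opt7: not dominated (best p99 latency).
Opt8: dominated by Opt3 (throughput 1875≥1610, memory 70≤287, p99 latency 309≤311, avg latency 150≤157).
Opt9: dominated by Opt3 (throughput 1875≥1831, memory 70≤274, p99 latency 309≤348, avg latency 150≤162).
Opt10: not dominated.

Opt1, Opt3, Opt4, Opt5, Opt6, Opt7, Opt10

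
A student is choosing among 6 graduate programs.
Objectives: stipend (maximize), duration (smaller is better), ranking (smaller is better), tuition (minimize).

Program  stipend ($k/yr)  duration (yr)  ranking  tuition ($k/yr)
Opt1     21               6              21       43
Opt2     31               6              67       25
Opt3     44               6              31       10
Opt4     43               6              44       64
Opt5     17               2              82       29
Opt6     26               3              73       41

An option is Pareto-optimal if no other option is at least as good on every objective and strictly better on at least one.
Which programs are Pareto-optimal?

Opt1: not dominated (best ranking).
Opt2: dominated by Opt3 (stipend 44≥31, duration 6≤6, ranking 31≤67, tuition 10≤25).
Opt3: not dominated (best stipend).
Opt4: dominated by Opt3 (stipend 44≥43, duration 6≤6, ranking 31≤44, tuition 10≤64).
Opt5: not dominated (best duration).
Opt6: not dominated.

Opt1, Opt3, Opt5, Opt6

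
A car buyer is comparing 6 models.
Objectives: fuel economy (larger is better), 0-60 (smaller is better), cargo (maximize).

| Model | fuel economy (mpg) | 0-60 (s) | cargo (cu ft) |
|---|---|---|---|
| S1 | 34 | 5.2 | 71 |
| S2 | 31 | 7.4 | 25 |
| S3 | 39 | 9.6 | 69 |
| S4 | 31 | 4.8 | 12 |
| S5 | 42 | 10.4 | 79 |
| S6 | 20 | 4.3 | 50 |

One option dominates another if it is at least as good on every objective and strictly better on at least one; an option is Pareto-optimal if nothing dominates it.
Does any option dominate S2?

Yes

S1 vs S2: fuel economy 34≥31, 0-60 5.2≤7.4, cargo 71≥25 — S1 is at least as good on every objective and strictly better on at least one, so S1 dominates S2.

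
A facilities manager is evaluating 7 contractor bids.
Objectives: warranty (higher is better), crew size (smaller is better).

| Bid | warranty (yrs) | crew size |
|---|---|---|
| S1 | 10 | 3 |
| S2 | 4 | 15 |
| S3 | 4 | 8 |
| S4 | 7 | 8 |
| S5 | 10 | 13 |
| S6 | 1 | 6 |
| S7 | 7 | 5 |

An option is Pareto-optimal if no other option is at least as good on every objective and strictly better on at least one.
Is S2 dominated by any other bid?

S1 vs S2: warranty 10≥4, crew size 3≤15 — S1 is at least as good on every objective and strictly better on at least one, so S1 dominates S2.

Yes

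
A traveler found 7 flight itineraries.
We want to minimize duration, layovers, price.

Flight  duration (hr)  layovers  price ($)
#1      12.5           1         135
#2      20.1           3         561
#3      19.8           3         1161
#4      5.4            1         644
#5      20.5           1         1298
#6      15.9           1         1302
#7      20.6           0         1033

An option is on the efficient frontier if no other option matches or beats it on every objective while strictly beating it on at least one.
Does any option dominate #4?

#1: worse on duration (12.5 vs 5.4).
#2: worse on duration (20.1 vs 5.4).
#3: worse on duration (19.8 vs 5.4).
#5: worse on duration (20.5 vs 5.4).
#6: worse on duration (15.9 vs 5.4).
#7: worse on duration (20.6 vs 5.4).
No option is at least as good as #4 on every objective and strictly better on one.

No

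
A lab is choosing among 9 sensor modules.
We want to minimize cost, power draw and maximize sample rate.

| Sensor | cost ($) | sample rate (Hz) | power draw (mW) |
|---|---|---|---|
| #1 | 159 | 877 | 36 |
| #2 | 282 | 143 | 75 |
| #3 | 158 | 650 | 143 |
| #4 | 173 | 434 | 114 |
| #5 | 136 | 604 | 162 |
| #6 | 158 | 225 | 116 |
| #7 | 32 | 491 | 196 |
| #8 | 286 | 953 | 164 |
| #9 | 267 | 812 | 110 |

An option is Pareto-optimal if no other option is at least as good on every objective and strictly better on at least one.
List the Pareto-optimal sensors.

#1, #3, #5, #6, #7, #8

#1: not dominated (best power draw).
#2: dominated by #1 (cost 159≤282, sample rate 877≥143, power draw 36≤75).
#3: not dominated.
#4: dominated by #1 (cost 159≤173, sample rate 877≥434, power draw 36≤114).
#5: not dominated.
#6: not dominated.
#7: not dominated (best cost).
#8: not dominated (best sample rate).
#9: dominated by #1 (cost 159≤267, sample rate 877≥812, power draw 36≤110).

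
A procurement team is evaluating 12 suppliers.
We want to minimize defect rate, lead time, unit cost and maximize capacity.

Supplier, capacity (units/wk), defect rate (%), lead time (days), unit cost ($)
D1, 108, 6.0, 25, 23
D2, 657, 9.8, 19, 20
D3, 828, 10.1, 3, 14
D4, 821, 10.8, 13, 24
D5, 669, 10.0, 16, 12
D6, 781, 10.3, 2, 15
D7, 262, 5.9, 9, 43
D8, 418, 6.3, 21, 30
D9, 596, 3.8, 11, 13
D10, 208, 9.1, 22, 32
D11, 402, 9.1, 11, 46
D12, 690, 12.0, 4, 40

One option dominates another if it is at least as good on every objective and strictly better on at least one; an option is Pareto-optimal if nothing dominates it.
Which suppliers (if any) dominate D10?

D8: capacity 418≥208, defect rate 6.3≤9.1, lead time 21≤22, unit cost 30≤32 — dominates D10.
D9: capacity 596≥208, defect rate 3.8≤9.1, lead time 11≤22, unit cost 13≤32 — dominates D10.
Others (D1, D2, D3, D4, D5, D6, D7, D11, D12) are each worse than D10 on at least one objective.

D8, D9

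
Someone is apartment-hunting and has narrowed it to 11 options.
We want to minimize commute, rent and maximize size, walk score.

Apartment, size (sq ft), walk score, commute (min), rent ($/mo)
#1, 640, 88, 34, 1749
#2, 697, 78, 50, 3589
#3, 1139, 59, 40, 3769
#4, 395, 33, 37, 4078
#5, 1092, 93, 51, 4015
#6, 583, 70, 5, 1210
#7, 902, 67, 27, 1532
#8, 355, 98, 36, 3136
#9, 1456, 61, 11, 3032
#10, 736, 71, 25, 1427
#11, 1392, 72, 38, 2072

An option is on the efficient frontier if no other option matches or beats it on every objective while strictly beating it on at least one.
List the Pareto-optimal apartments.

#1, #2, #5, #6, #7, #8, #9, #10, #11

#1: not dominated.
#2: not dominated.
#3: dominated by #9 (size 1456≥1139, walk score 61≥59, commute 11≤40, rent 3032≤3769).
#4: dominated by #1 (size 640≥395, walk score 88≥33, commute 34≤37, rent 1749≤4078).
#5: not dominated.
#6: not dominated (best commute).
#7: not dominated.
#8: not dominated (best walk score).
#9: not dominated (best size).
#10: not dominated.
#11: not dominated.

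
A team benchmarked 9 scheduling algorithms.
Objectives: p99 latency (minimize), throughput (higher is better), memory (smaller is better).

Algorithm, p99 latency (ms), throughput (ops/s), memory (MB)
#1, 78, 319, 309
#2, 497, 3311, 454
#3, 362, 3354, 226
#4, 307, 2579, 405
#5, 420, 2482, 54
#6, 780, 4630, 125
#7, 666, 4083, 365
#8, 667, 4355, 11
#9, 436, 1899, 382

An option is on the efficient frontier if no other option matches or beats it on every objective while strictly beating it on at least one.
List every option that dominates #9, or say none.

#3, #5

#3: p99 latency 362≤436, throughput 3354≥1899, memory 226≤382 — dominates #9.
#5: p99 latency 420≤436, throughput 2482≥1899, memory 54≤382 — dominates #9.
Others (#1, #2, #4, #6, #7, #8) are each worse than #9 on at least one objective.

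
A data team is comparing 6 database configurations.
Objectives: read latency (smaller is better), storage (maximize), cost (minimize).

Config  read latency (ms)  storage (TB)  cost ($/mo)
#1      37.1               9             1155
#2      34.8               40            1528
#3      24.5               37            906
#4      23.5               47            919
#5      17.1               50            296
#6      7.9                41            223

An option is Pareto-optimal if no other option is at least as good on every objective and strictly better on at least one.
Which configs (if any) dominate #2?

#4: read latency 23.5≤34.8, storage 47≥40, cost 919≤1528 — dominates #2.
#5: read latency 17.1≤34.8, storage 50≥40, cost 296≤1528 — dominates #2.
#6: read latency 7.9≤34.8, storage 41≥40, cost 223≤1528 — dominates #2.
Others (#1, #3) are each worse than #2 on at least one objective.

#4, #5, #6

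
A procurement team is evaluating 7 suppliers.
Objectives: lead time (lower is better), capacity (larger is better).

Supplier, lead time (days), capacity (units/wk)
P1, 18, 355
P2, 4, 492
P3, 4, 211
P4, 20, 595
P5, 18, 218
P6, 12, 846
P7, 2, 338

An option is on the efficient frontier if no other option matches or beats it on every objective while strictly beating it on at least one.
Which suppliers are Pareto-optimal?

P2, P6, P7

P1: dominated by P2 (lead time 4≤18, capacity 492≥355).
P2: not dominated.
P3: dominated by P2 (lead time 4≤4, capacity 492≥211).
P4: dominated by P6 (lead time 12≤20, capacity 846≥595).
P5: dominated by P1 (lead time 18≤18, capacity 355≥218).
P6: not dominated (best capacity).
P7: not dominated (best lead time).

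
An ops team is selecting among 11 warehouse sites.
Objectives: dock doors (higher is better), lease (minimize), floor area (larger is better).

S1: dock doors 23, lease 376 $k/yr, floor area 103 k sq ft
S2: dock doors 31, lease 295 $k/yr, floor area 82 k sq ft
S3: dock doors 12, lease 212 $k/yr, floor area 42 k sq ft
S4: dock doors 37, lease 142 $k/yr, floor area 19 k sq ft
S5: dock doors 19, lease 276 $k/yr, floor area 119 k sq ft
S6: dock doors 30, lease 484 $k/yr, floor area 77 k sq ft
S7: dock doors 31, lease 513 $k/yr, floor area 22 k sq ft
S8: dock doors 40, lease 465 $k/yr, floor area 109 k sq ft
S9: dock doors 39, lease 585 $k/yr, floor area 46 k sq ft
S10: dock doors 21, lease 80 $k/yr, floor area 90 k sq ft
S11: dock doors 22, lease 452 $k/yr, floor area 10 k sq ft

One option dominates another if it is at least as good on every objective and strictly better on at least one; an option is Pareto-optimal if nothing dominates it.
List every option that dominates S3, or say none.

S10

S10: dock doors 21≥12, lease 80≤212, floor area 90≥42 — dominates S3.
Others (S1, S2, S4, S5, S6, S7, S8, S9, S11) are each worse than S3 on at least one objective.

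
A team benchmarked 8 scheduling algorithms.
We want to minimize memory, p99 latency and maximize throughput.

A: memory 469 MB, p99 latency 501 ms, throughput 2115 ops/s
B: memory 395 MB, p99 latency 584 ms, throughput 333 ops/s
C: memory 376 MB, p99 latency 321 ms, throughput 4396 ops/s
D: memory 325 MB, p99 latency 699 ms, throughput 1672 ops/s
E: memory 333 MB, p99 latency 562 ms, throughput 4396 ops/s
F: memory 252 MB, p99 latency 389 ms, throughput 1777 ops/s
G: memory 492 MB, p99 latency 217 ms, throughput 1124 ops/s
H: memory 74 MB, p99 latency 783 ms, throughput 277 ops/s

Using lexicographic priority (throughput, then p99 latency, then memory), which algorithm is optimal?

C

First maximize throughput: best is 4396, kept {C, E}.
Then minimize p99 latency: best is 321, kept {C}.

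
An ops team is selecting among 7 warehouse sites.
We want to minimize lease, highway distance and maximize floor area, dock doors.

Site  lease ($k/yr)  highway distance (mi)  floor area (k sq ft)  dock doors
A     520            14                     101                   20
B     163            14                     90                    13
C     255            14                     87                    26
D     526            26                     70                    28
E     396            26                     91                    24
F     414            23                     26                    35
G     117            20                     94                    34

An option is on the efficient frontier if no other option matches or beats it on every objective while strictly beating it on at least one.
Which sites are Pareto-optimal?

A: not dominated (best floor area).
B: not dominated.
C: not dominated.
D: dominated by G (lease 117≤526, highway distance 20≤26, floor area 94≥70, dock doors 34≥28).
E: dominated by G (lease 117≤396, highway distance 20≤26, floor area 94≥91, dock doors 34≥24).
F: not dominated (best dock doors).
G: not dominated (best lease).

A, B, C, F, G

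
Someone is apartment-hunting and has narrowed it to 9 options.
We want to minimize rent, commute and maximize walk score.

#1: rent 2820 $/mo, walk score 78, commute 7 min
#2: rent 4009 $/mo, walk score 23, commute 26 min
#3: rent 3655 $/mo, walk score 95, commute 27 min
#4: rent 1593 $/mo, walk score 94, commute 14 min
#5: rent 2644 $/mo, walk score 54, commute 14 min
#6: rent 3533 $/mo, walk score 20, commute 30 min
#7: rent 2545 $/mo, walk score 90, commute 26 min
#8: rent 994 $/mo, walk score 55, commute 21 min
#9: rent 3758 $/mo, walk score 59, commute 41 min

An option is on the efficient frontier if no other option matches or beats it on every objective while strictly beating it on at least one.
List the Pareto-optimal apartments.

#1: not dominated (best commute).
#2: dominated by #1 (rent 2820≤4009, walk score 78≥23, commute 7≤26).
#3: not dominated (best walk score).
#4: not dominated.
#5: dominated by #4 (rent 1593≤2644, walk score 94≥54, commute 14≤14).
#6: dominated by #1 (rent 2820≤3533, walk score 78≥20, commute 7≤30).
#7: dominated by #4 (rent 1593≤2545, walk score 94≥90, commute 14≤26).
#8: not dominated (best rent).
#9: dominated by #1 (rent 2820≤3758, walk score 78≥59, commute 7≤41).

#1, #3, #4, #8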